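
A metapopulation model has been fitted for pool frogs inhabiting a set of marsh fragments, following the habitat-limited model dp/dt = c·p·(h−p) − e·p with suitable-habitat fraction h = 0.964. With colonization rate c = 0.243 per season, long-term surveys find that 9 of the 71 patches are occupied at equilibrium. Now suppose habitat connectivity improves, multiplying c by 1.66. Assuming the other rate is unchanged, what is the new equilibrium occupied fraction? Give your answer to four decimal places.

Observed p* = 9/71 = 0.12676.
Balance c(h−p*) = e gives e = 0.243×(0.964 − 0.12676) = 0.20345.
New p* = 0.964 − e/c = 0.964 − 0.20345/0.40338 = 0.45964.

0.4596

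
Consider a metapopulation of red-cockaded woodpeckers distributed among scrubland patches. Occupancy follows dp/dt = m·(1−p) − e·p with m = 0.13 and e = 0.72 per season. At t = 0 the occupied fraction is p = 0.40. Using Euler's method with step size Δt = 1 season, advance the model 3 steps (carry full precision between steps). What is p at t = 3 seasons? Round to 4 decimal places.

0.1538

Update rule: p ← p + [m·(1−p) − e·p]·Δt with Δt = 1.
  1  |  dp/dt·Δt = -0.210000  |  p_1 = 0.190000
  2  |  dp/dt·Δt = -0.031500  |  p_2 = 0.158500
  3  |  dp/dt·Δt = -0.004725  |  p_3 = 0.153775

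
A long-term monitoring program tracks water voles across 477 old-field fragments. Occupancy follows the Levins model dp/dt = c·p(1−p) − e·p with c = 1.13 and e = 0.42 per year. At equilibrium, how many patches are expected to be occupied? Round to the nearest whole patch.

p* = 1 − e/c = 1 − 0.42/1.13 = 0.6283.
Expected occupied patches = N × p* = 477 × 0.6283 = 299.71 ≈ 300.

300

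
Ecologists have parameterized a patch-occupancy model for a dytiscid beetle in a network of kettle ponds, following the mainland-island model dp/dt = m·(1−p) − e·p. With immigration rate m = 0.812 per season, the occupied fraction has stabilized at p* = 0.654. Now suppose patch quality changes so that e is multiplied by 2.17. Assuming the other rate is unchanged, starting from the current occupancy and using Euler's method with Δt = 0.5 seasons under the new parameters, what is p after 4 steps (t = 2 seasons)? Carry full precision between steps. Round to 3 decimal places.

0.466

Balance m(1−p*) = e·p* gives e = m(1−p*)/p* = 0.812×0.34600/0.65400 = 0.42959.
Starting from p₀ = 0.65400; update p ← p + (dp/dt)·Δt with the new parameters.
step 1: Δp = -0.16436, p = 0.48964
step 2: Δp = -0.02102, p = 0.46862
step 3: Δp = -0.00269, p = 0.46593
step 4: Δp = -0.00034, p = 0.46559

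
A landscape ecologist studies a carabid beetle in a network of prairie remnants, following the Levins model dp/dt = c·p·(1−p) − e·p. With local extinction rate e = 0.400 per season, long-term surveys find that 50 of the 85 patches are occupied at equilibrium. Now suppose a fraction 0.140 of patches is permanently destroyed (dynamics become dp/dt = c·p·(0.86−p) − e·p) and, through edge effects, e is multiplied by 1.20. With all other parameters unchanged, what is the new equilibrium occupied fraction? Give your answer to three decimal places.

Observed p* = 50/85 = 0.58824.
Balance c(1−p*) = e gives c = e/(1 − 0.58824) = 0.400/0.41176 = 0.97144.
New p* = 0.86 − e/c = 0.86 − 0.48000/0.97144 = 0.36589.

0.366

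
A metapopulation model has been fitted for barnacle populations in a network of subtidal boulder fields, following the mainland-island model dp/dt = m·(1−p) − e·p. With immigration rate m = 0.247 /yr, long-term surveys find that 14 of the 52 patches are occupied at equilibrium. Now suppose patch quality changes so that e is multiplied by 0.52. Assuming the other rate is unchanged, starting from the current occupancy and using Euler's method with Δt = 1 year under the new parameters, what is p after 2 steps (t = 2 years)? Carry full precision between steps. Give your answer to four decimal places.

0.3909

Observed p* = 14/52 = 0.26923.
Balance m(1−p*) = e·p* gives e = m(1−p*)/p* = 0.247×0.73077/0.26923 = 0.67043.
Starting from p₀ = 0.26923; update p ← p + (dp/dt)·Δt with the new parameters.
  1  |  dp/dt·Δt = +0.086640  |  p_1 = 0.355871
  2  |  dp/dt·Δt = +0.035035  |  p_2 = 0.390906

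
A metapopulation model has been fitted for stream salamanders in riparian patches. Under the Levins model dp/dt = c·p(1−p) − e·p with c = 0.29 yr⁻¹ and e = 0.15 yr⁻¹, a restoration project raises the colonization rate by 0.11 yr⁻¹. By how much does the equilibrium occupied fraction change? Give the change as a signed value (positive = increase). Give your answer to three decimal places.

Before: p* = 1 − 0.15/0.29 = 0.4828.
After the change, c = 0.4, e = 0.15, so p* = 1 − 0.15/0.4 = 0.6250.
Δp* = 0.6250 − 0.4828 = +0.1422.

0.142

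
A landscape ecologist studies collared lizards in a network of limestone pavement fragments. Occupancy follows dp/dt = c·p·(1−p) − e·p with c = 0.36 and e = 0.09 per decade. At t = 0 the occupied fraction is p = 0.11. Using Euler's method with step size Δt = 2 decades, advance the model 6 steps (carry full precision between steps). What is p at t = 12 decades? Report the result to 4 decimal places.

Update rule: p ← p + [c·p·(1−p) − e·p]·Δt with Δt = 2.
  1  |  dp/dt·Δt = +0.050688  |  p_1 = 0.160688
  2  |  dp/dt·Δt = +0.068181  |  p_2 = 0.228869
  3  |  dp/dt·Δt = +0.085875  |  p_3 = 0.314744
  4  |  dp/dt·Δt = +0.098636  |  p_4 = 0.413379
  5  |  dp/dt·Δt = +0.100189  |  p_5 = 0.513569
  6  |  dp/dt·Δt = +0.087425  |  p_6 = 0.600994

0.6010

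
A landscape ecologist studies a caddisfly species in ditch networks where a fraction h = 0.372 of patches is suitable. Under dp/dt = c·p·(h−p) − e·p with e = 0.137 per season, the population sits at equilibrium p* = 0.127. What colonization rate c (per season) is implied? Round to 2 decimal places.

0.56

At equilibrium c(h−p*) = e, so c = e/(h−p*).
c = 0.137/(0.372 − 0.127) = 0.137/0.2450 = 0.5592.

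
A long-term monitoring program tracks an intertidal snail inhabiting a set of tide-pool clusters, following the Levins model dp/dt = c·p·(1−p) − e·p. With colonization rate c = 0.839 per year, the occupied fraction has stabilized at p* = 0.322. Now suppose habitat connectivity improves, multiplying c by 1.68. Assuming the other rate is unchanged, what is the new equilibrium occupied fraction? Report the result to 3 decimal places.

0.596

Balance c(1−p*) = e gives e = 0.839×(1 − 0.32200) = 0.56884.
New p* = 1 − e/c = 1 − 0.56884/1.40952 = 0.59643.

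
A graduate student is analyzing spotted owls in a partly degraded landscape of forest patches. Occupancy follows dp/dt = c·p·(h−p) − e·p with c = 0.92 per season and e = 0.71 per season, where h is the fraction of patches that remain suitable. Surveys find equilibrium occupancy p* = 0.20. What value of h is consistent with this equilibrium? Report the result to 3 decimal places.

At equilibrium c(h−p*) = e, so h = p* + e/c.
h = 0.20 + 0.71/0.92 = 0.20 + 0.7717 = 0.9717.

0.972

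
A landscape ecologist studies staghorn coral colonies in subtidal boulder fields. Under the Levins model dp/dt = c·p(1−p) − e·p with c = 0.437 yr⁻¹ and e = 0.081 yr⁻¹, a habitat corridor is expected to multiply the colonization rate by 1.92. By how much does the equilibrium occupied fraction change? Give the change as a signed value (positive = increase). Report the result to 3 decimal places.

Before: p* = 1 − 0.081/0.437 = 0.8146.
After the change, c = 0.83904, e = 0.081, so p* = 1 − 0.081/0.83904 = 0.9035.
Δp* = 0.9035 − 0.8146 = +0.0888.

0.089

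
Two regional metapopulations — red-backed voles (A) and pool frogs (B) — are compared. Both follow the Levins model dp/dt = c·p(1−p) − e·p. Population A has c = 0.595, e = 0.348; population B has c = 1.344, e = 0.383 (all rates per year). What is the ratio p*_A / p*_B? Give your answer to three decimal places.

0.581

A: p*_A = 1 − 0.348/0.595 = 0.4151.
B: p*_B = 1 − 0.383/1.344 = 0.7150.
p*_A / p*_B = 0.4151/0.7150 = 0.5806.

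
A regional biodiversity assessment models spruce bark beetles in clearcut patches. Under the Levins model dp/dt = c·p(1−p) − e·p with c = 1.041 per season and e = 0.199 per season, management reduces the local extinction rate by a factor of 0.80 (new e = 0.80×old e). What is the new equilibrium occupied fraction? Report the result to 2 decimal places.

Before: p* = 1 − 0.199/1.041 = 0.8088.
After the change, c = 1.041, e = 0.1592, so p* = 1 − 0.1592/1.041 = 0.8471.

0.85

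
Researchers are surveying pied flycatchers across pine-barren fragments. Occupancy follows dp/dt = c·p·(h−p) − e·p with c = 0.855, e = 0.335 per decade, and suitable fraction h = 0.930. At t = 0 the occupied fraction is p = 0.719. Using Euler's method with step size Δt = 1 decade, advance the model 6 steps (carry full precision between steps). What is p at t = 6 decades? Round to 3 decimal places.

0.541

Update rule: p ← p + [c·p·(h−p) − e·p]·Δt with Δt = 1.
p: 0.71900 → 0.60785  (Δp = -0.11115)
p: 0.60785 → 0.57164  (Δp = -0.03620)
p: 0.57164 → 0.55529  (Δp = -0.01635)
p: 0.55529 → 0.54717  (Δp = -0.00812)
p: 0.54717 → 0.54297  (Δp = -0.00420)
p: 0.54297 → 0.54075  (Δp = -0.00222)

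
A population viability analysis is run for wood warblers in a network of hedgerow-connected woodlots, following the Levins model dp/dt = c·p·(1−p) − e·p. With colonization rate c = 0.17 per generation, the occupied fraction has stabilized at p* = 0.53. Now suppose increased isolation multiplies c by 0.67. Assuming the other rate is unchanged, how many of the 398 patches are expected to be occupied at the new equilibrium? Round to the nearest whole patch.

Balance c(1−p*) = e gives e = 0.17×(1 − 0.53000) = 0.07990.
New p* = 1 − e/c = 1 − 0.07990/0.11390 = 0.29851.
Expected occupied = 398 × 0.29851 = 118.81 ≈ 119.

119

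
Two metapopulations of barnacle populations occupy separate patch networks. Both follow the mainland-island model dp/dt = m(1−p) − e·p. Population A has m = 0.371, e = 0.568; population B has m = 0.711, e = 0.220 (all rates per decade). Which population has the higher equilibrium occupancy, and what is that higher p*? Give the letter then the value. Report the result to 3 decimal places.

A: p*_A = m/(m+e) = 0.371/0.9390 = 0.3951.
B: p*_B = 0.711/0.9310 = 0.7637.
B is higher at 0.7637.

B, 0.764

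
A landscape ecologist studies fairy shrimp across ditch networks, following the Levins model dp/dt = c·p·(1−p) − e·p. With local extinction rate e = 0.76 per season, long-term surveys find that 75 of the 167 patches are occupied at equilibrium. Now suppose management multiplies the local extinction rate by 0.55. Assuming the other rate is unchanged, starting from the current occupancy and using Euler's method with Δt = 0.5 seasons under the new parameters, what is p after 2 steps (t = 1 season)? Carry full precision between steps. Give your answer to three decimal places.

0.588

Observed p* = 75/167 = 0.44910.
Balance c(1−p*) = e gives c = e/(1 − 0.44910) = 0.76/0.55090 = 1.37957.
Starting from p₀ = 0.44910; update p ← p + (dp/dt)·Δt with the new parameters.
t = 0.5: p = 0.44910 + (+0.07680) = 0.52590
t = 1: p = 0.52590 + (+0.06207) = 0.58797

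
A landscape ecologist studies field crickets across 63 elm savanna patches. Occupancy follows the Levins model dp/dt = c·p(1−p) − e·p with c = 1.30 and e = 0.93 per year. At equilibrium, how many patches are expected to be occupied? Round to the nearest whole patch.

p* = 1 − e/c = 1 − 0.93/1.30 = 0.2846.
Expected occupied patches = N × p* = 63 × 0.2846 = 17.93 ≈ 18.

18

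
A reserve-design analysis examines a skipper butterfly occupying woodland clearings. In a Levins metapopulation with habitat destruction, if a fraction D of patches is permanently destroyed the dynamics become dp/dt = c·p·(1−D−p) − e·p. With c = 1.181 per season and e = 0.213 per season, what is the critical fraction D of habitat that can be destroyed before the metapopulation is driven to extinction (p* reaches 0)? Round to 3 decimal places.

0.820

The nontrivial equilibrium is p* = (1−D) − e/c; extinction occurs when this hits zero.
So D_crit = 1 − e/c = 1 − 0.213/1.181 = 1 − 0.1804 = 0.8196.
This equals the undisturbed p*, a classic result of Lande's extension.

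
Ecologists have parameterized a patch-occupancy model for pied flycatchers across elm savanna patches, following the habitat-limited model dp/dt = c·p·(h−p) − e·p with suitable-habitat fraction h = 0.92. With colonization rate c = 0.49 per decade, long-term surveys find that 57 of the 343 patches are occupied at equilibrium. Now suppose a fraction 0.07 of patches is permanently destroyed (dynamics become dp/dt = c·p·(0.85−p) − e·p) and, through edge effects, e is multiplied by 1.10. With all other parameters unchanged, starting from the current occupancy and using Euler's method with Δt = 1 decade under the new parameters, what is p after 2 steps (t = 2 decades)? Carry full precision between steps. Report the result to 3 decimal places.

0.144

Observed p* = 57/343 = 0.16618.
Balance c(h−p*) = e gives e = 0.49×(0.92 − 0.16618) = 0.36937.
Starting from p₀ = 0.16618; update p ← p + (dp/dt)·Δt with the new parameters.
  1  |  dp/dt·Δt = -0.011838  |  p_1 = 0.154343
  2  |  dp/dt·Δt = -0.010100  |  p_2 = 0.144243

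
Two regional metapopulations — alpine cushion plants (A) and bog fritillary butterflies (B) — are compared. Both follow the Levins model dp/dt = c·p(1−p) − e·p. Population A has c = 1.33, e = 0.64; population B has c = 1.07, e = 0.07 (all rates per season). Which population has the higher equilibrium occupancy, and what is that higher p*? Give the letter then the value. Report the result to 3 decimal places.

A: p*_A = 1 − 0.64/1.33 = 0.5188.
B: p*_B = 1 − 0.07/1.07 = 0.9346.
B is higher at 0.9346.

B, 0.935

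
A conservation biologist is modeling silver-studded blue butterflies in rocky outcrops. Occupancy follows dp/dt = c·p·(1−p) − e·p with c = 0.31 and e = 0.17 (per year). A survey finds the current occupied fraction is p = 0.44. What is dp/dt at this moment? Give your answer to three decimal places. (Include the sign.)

0.002

Colonization term: c·p·(1−p) = 0.31×0.44×0.5600 = 0.07638.
Extinction term: e·p = 0.07480.
dp/dt = 0.07638 − 0.07480 = 0.00158.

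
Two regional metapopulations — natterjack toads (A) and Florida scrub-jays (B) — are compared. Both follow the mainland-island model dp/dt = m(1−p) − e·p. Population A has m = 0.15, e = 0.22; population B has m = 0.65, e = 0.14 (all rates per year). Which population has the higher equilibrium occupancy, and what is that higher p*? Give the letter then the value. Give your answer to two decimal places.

A: p*_A = m/(m+e) = 0.15/0.3700 = 0.4054.
B: p*_B = 0.65/0.7900 = 0.8228.
B is higher at 0.8228.

B, 0.82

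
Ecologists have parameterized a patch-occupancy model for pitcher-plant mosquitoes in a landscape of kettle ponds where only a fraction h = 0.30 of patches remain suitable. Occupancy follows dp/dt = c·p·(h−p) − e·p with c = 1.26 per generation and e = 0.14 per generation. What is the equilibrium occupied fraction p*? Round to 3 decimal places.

0.189

Setting dp/dt = 0 and dividing by p* gives c·(h−p*) = e.
So p* = h − e/c = 0.30 − 0.14/1.26 = 0.30 − 0.1111 = 0.1889.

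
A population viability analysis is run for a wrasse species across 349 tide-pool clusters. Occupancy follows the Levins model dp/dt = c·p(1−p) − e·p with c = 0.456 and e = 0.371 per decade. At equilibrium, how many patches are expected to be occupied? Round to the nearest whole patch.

65

p* = 1 − e/c = 1 − 0.371/0.456 = 0.1864.
Expected occupied patches = N × p* = 349 × 0.1864 = 65.05 ≈ 65.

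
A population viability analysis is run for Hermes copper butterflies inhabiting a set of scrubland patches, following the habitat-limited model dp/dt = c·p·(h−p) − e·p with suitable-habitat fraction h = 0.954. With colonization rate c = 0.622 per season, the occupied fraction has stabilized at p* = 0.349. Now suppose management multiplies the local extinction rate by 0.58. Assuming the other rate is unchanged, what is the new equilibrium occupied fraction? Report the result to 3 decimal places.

0.603

Balance c(h−p*) = e gives e = 0.622×(0.954 − 0.34900) = 0.37631.
New p* = 0.954 − e/c = 0.954 − 0.21826/0.62200 = 0.60310.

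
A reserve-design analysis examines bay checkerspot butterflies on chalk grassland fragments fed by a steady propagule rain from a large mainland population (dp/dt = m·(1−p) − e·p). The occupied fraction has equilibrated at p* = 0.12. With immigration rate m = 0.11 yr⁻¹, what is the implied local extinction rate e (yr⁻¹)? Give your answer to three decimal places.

At equilibrium m(1−p*) = e·p*, so e = m(1−p*)/p*.
e = 0.11 × 0.8800 / 0.12 = 0.8067.

0.807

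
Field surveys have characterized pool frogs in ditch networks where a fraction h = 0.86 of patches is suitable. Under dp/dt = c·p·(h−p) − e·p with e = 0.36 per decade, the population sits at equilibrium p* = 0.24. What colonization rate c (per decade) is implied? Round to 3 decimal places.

0.581

At equilibrium c(h−p*) = e, so c = e/(h−p*).
c = 0.36/(0.86 − 0.24) = 0.36/0.6200 = 0.5806.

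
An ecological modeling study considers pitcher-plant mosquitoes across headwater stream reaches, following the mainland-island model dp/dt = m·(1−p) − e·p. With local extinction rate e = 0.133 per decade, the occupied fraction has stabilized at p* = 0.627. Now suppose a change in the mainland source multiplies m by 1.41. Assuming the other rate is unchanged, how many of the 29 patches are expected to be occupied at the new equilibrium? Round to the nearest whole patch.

Balance m(1−p*) = e·p* gives m = e·p*/(1−p*) = 0.133×0.62700/0.37300 = 0.22357.
New p* = m/(m+e) = 0.31523/(0.31523+0.13300) = 0.70328.
Expected occupied = 29 × 0.70328 = 20.40 ≈ 20.

20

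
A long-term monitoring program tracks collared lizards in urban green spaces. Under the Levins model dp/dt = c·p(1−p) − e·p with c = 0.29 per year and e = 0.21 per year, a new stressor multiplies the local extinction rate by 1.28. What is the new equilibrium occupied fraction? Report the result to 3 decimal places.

Before: p* = 1 − 0.21/0.29 = 0.2759.
After the change, c = 0.29, e = 0.2688, so p* = 1 − 0.2688/0.29 = 0.0731.

0.073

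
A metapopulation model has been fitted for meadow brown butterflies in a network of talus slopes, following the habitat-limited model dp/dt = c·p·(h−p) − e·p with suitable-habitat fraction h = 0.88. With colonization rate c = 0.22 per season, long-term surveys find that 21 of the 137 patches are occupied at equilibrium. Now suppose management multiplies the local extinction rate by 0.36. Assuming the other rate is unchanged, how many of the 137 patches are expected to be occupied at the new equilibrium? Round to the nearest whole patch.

85

Observed p* = 21/137 = 0.15328.
Balance c(h−p*) = e gives e = 0.22×(0.88 − 0.15328) = 0.15988.
New p* = 0.88 − e/c = 0.88 − 0.05756/0.22000 = 0.61836.
Expected occupied = 137 × 0.61836 = 84.72 ≈ 85.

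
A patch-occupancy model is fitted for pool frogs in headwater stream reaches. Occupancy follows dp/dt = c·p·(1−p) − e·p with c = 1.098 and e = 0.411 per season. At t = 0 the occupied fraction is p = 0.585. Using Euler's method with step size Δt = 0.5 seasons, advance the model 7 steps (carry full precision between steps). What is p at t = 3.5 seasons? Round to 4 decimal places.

Update rule: p ← p + [c·p·(1−p) − e·p]·Δt with Δt = 0.5.
  1  |  dp/dt·Δt = +0.013066  |  p_1 = 0.598066
  2  |  dp/dt·Δt = +0.009068  |  p_2 = 0.607134
  3  |  dp/dt·Δt = +0.006183  |  p_3 = 0.613317
  4  |  dp/dt·Δt = +0.004164  |  p_4 = 0.617480
  5  |  dp/dt·Δt = +0.002781  |  p_5 = 0.620261
  6  |  dp/dt·Δt = +0.001846  |  p_6 = 0.622107
  7  |  dp/dt·Δt = +0.001221  |  p_7 = 0.623329

0.6233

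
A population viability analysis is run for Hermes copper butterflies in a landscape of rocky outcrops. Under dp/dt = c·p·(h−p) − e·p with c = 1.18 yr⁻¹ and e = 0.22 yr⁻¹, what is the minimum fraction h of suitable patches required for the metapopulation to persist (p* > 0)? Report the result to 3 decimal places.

0.186

p* = h − e/c is positive only when h > e/c.
h_min = e/c = 0.22/1.18 = 0.1864.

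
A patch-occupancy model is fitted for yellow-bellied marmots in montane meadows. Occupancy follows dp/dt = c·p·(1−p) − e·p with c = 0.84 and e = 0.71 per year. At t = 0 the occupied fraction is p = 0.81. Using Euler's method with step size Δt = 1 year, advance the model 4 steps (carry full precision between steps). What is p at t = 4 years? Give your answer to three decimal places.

Update rule: p ← p + [c·p·(1−p) − e·p]·Δt with Δt = 1.
step 1: Δp = -0.44582, p = 0.36418
step 2: Δp = -0.06406, p = 0.30011
step 3: Δp = -0.03664, p = 0.26347
step 4: Δp = -0.02406, p = 0.23941

0.239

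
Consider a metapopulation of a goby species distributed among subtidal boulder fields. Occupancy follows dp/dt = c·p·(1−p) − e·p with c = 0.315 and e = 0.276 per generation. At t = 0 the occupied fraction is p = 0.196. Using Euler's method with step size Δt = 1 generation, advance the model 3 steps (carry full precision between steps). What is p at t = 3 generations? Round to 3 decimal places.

0.184

Update rule: p ← p + [c·p·(1−p) − e·p]·Δt with Δt = 1.
step 1: Δp = -0.00446, p = 0.19154
step 2: Δp = -0.00409, p = 0.18746
step 3: Δp = -0.00376, p = 0.18370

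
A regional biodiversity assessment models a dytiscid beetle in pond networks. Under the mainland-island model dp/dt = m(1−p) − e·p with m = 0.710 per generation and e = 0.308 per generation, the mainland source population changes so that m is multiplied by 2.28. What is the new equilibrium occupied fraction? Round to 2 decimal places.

0.84

Before: p* = 0.710/(0.710+0.308) = 0.6974.
After: m = 1.6188, e = 0.308; p* = 1.6188/1.9268 = 0.8401.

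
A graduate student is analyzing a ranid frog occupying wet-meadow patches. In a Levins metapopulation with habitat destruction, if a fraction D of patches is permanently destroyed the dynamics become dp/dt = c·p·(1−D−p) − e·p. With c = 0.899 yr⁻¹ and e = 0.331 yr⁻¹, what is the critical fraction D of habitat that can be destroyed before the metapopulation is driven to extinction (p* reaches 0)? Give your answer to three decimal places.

The nontrivial equilibrium is p* = (1−D) − e/c; extinction occurs when this hits zero.
So D_crit = 1 − e/c = 1 − 0.331/0.899 = 1 − 0.3682 = 0.6318.
This equals the undisturbed p*, a classic result of Lande's extension.

0.632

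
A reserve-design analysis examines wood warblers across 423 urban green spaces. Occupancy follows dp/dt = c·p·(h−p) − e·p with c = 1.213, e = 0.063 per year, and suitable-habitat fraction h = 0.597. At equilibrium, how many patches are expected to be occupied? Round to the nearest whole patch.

p* = h − e/c = 0.597 − 0.0519 = 0.5451.
Expected occupied patches = N × p* = 423 × 0.5451 = 230.56 ≈ 231.

231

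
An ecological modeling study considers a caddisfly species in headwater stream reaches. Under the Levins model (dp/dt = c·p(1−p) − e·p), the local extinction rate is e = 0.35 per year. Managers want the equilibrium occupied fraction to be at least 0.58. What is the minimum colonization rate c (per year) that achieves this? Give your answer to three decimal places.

0.833

p* = 1 − e/c ≥ 0.58 requires e/c ≤ 0.4200, i.e. c ≥ e/0.4200.
c_min = 0.35/0.4200 = 0.8333.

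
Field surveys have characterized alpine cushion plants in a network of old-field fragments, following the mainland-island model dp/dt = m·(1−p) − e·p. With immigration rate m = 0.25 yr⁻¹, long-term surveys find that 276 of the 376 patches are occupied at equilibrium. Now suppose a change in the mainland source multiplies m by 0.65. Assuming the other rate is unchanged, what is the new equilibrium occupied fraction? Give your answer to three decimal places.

0.642

Observed p* = 276/376 = 0.73404.
Balance m(1−p*) = e·p* gives e = m(1−p*)/p* = 0.25×0.26596/0.73404 = 0.09058.
New p* = m/(m+e) = 0.16250/(0.16250+0.09058) = 0.64209.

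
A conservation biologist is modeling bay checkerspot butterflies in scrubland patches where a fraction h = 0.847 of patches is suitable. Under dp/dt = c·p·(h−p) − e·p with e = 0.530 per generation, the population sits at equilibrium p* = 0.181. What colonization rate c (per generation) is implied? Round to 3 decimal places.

At equilibrium c(h−p*) = e, so c = e/(h−p*).
c = 0.530/(0.847 − 0.181) = 0.530/0.6660 = 0.7958.

0.796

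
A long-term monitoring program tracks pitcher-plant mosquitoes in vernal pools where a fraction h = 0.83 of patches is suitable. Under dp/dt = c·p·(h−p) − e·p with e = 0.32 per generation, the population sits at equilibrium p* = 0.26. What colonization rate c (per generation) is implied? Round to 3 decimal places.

0.561

At equilibrium c(h−p*) = e, so c = e/(h−p*).
c = 0.32/(0.83 − 0.26) = 0.32/0.5700 = 0.5614.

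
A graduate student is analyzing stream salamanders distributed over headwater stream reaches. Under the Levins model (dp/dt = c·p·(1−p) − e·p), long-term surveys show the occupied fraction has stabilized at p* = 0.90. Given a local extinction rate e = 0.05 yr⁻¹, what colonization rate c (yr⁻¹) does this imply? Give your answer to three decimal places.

At equilibrium c(1−p*) = e, so c = e/(1−p*).
c = 0.05/(1 − 0.90) = 0.05/0.1000 = 0.5000.

0.500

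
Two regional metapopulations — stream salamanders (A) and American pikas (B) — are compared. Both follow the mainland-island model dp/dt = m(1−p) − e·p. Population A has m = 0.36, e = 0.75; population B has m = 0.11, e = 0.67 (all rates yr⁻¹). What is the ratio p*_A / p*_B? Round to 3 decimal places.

2.300

A: p*_A = m/(m+e) = 0.36/1.1100 = 0.3243.
B: p*_B = 0.11/0.7800 = 0.1410.
p*_A / p*_B = 0.3243/0.1410 = 2.2998.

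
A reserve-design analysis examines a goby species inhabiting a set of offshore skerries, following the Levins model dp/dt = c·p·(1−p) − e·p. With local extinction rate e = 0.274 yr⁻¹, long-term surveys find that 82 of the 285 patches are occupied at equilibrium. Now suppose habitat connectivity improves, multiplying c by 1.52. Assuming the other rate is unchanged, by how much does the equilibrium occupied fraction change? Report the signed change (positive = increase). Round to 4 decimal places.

Observed p* = 82/285 = 0.28772.
Balance c(1−p*) = e gives c = e/(1 − 0.28772) = 0.274/0.71228 = 0.38468.
New p* = 1 − e/c = 1 − 0.27400/0.58471 = 0.53139.
Δp* = 0.53139 − 0.28772 = +0.24367.

0.2437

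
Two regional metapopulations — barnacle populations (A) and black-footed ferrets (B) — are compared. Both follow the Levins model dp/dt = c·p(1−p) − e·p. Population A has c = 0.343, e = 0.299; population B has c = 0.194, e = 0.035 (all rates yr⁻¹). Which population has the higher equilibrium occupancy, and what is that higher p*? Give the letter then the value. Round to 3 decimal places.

A: p*_A = 1 − 0.299/0.343 = 0.1283.
B: p*_B = 1 − 0.035/0.194 = 0.8196.
B is higher at 0.8196.

B, 0.820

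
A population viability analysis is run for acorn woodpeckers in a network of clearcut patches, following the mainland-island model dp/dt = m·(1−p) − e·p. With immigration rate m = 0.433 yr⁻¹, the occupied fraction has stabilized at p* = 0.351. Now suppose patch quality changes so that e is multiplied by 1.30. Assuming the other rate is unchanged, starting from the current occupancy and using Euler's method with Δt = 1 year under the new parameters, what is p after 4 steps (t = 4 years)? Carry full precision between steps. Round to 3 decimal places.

0.297

Balance m(1−p*) = e·p* gives e = m(1−p*)/p* = 0.433×0.64900/0.35100 = 0.80062.
Starting from p₀ = 0.35100; update p ← p + (dp/dt)·Δt with the new parameters.
step 1: Δp = -0.08431, p = 0.26669
step 2: Δp = +0.03994, p = 0.30664
step 3: Δp = -0.01893, p = 0.28771
step 4: Δp = +0.00897, p = 0.29668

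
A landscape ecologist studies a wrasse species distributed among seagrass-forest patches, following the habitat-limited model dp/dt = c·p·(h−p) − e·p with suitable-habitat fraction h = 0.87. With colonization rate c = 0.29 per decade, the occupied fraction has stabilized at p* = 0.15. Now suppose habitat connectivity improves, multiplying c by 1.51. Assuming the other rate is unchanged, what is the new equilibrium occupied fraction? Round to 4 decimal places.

0.3932

Balance c(h−p*) = e gives e = 0.29×(0.87 − 0.15000) = 0.20880.
New p* = 0.87 − e/c = 0.87 − 0.20880/0.43790 = 0.39318.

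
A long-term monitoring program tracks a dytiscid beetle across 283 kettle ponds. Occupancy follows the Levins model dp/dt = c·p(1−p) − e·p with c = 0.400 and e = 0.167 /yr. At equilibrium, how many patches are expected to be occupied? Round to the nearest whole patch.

165

p* = 1 − e/c = 1 − 0.167/0.400 = 0.5825.
Expected occupied patches = N × p* = 283 × 0.5825 = 164.85 ≈ 165.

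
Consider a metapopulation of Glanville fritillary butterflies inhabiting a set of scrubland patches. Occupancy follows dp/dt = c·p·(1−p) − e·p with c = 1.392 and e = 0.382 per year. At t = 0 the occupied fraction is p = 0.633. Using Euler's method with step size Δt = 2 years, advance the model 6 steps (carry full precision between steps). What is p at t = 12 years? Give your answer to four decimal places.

Update rule: p ← p + [c·p·(1−p) − e·p]·Δt with Δt = 2.
p: 0.63300 → 0.79614  (Δp = +0.16314)
p: 0.79614 → 0.63973  (Δp = -0.15641)
p: 0.63973 → 0.79262  (Δp = +0.15289)
p: 0.79262 → 0.64468  (Δp = -0.14794)
p: 0.64468 → 0.78987  (Δp = +0.14520)
p: 0.78987 → 0.64848  (Δp = -0.14139)

0.6485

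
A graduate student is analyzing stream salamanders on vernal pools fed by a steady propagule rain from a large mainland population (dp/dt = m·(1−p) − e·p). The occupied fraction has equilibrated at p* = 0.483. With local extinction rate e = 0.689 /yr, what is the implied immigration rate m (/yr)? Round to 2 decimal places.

At equilibrium m(1−p*) = e·p*, so m = e·p*/(1−p*).
m = 0.689 × 0.483 / 0.5170 = 0.3328/0.5170 = 0.6437.

0.64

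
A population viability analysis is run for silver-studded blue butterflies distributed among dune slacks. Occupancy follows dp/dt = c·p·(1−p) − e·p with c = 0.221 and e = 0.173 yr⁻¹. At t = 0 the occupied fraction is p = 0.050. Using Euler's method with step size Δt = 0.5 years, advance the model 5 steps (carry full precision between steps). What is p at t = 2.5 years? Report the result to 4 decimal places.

0.0547

Update rule: p ← p + [c·p·(1−p) − e·p]·Δt with Δt = 0.5.
  1  |  dp/dt·Δt = +0.000924  |  p_1 = 0.050924
  2  |  dp/dt·Δt = +0.000936  |  p_2 = 0.051859
  3  |  dp/dt·Δt = +0.000947  |  p_3 = 0.052807
  4  |  dp/dt·Δt = +0.000959  |  p_4 = 0.053766
  5  |  dp/dt·Δt = +0.000971  |  p_5 = 0.054737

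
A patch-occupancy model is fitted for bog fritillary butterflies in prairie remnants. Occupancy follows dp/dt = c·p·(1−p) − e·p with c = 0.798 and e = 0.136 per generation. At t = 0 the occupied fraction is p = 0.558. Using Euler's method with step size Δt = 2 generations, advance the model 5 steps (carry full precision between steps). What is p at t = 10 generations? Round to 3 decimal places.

Update rule: p ← p + [c·p·(1−p) − e·p]·Δt with Δt = 2.
t = 2: p = 0.55800 + (+0.24186) = 0.79986
t = 4: p = 0.79986 + (+0.03794) = 0.83779
t = 6: p = 0.83779 + (-0.01099) = 0.82680
t = 8: p = 0.82680 + (+0.00366) = 0.83046
t = 10: p = 0.83046 + (-0.00117) = 0.82929

0.829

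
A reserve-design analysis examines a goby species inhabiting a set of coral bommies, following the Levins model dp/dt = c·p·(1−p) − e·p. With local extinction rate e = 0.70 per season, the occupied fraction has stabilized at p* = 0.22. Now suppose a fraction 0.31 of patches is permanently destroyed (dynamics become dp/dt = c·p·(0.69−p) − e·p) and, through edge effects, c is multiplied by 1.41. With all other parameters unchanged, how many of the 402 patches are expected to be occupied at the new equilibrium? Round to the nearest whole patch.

Balance c(1−p*) = e gives c = e/(1 − 0.22000) = 0.70/0.78000 = 0.89744.
New p* = 0.69 − e/c = 0.69 − 0.70000/1.26539 = 0.13681.
Expected occupied = 402 × 0.13681 = 55.00 ≈ 55.

55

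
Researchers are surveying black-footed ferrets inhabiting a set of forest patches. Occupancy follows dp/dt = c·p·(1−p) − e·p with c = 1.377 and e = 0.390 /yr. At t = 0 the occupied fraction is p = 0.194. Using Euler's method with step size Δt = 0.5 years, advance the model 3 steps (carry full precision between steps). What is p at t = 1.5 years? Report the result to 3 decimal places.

0.434

Update rule: p ← p + [c·p·(1−p) − e·p]·Δt with Δt = 0.5.
step 1: Δp = +0.06983, p = 0.26383
step 2: Δp = +0.08228, p = 0.34610
step 3: Δp = +0.08833, p = 0.43443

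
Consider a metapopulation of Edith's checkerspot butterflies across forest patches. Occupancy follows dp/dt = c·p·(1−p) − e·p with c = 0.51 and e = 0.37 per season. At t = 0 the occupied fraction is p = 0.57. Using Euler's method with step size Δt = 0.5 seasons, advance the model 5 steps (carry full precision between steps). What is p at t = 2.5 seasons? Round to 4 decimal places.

0.4239

Update rule: p ← p + [c·p·(1−p) − e·p]·Δt with Δt = 0.5.
  1  |  dp/dt·Δt = -0.042949  |  p_1 = 0.527050
  2  |  dp/dt·Δt = -0.033941  |  p_2 = 0.493110
  3  |  dp/dt·Δt = -0.027487  |  p_3 = 0.465622
  4  |  dp/dt·Δt = -0.022691  |  p_4 = 0.442931
  5  |  dp/dt·Δt = -0.019023  |  p_5 = 0.423908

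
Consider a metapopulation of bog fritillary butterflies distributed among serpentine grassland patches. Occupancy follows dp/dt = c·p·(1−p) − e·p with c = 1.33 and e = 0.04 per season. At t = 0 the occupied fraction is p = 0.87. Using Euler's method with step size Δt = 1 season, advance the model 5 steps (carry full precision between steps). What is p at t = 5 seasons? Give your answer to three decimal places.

Update rule: p ← p + [c·p·(1−p) − e·p]·Δt with Δt = 1.
t = 1: p = 0.87000 + (+0.11562) = 0.98562
t = 2: p = 0.98562 + (-0.02058) = 0.96504
t = 3: p = 0.96504 + (+0.00626) = 0.97131
t = 4: p = 0.97131 + (-0.00179) = 0.96952
t = 5: p = 0.96952 + (+0.00052) = 0.97004

0.970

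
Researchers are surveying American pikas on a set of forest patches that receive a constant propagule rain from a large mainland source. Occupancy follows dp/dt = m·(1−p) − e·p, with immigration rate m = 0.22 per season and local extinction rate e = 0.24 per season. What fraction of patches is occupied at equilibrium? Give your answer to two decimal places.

0.48

Setting dp/dt = 0: m − m·p* = e·p*, so m = (m+e)·p*.
p* = m/(m+e) = 0.22/(0.22+0.24) = 0.22/0.4600 = 0.4783.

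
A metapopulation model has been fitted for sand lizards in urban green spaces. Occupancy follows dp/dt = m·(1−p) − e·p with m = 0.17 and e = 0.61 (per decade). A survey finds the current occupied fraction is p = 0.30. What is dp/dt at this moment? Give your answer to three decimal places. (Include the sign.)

-0.064

Colonization term: m·(1−p) = 0.17×0.7000 = 0.11900.
Extinction term: e·p = 0.18300.
dp/dt = 0.11900 − 0.18300 = -0.06400.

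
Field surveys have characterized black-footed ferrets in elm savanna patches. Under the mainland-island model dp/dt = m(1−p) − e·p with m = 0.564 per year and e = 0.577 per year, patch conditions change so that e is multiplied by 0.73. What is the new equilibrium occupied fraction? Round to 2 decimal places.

0.57

Before: p* = 0.564/(0.564+0.577) = 0.4943.
After: m = 0.564, e = 0.42121; p* = 0.564/0.9852 = 0.5725.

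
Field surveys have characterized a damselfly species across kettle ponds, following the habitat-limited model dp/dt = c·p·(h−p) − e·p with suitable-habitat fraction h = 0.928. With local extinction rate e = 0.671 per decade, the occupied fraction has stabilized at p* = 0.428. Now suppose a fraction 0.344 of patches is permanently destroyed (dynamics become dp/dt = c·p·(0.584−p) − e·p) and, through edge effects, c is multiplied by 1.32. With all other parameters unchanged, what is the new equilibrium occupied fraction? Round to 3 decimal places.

Balance c(h−p*) = e gives c = e/(0.928 − 0.42800) = 0.671/0.50000 = 1.34200.
New p* = 0.584 − e/c = 0.584 − 0.67100/1.77144 = 0.20521.

0.205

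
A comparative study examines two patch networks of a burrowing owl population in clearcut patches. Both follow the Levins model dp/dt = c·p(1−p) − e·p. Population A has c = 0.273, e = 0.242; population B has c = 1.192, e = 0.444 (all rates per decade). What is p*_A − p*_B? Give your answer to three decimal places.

-0.514

A: p*_A = 1 − 0.242/0.273 = 0.1136.
B: p*_B = 1 − 0.444/1.192 = 0.6275.
p*_A − p*_B = 0.1136 − 0.6275 = -0.5140.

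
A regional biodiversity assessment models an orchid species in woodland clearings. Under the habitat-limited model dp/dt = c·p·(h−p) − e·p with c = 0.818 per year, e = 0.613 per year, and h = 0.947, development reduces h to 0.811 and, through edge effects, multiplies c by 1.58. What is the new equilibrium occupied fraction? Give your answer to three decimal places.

Before: p* = h − e/c = 0.947 − 0.613/0.818 = 0.947 − 0.7494 = 0.1976.
After: c = 1.29244, e = 0.613, h = 0.811; p* = 0.811 − 0.613/1.29244 = 0.3367.

0.337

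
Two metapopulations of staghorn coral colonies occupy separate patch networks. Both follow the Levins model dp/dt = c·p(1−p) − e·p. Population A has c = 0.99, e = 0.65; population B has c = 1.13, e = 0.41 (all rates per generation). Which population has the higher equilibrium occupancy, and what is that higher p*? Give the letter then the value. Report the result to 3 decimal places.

A: p*_A = 1 − 0.65/0.99 = 0.3434.
B: p*_B = 1 − 0.41/1.13 = 0.6372.
B is higher at 0.6372.

B, 0.637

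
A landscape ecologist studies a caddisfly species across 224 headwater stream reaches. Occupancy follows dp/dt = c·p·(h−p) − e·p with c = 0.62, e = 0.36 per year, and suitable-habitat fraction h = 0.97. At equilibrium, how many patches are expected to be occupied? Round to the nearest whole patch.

87

p* = h − e/c = 0.97 − 0.5806 = 0.3894.
Expected occupied patches = N × p* = 224 × 0.3894 = 87.22 ≈ 87.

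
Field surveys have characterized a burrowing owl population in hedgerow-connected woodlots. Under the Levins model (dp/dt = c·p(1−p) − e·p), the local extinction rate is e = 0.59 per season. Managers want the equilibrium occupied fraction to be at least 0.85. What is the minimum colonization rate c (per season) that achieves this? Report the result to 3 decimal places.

3.933

p* = 1 − e/c ≥ 0.85 requires e/c ≤ 0.1500, i.e. c ≥ e/0.1500.
c_min = 0.59/0.1500 = 3.9333.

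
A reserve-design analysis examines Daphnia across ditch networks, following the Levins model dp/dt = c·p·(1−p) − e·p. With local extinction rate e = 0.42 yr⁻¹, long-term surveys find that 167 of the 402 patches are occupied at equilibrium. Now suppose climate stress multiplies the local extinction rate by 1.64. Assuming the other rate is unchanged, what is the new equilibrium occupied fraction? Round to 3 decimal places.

0.041

Observed p* = 167/402 = 0.41542.
Balance c(1−p*) = e gives c = e/(1 − 0.41542) = 0.42/0.58458 = 0.71846.
New p* = 1 − e/c = 1 − 0.68880/0.71846 = 0.04128.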